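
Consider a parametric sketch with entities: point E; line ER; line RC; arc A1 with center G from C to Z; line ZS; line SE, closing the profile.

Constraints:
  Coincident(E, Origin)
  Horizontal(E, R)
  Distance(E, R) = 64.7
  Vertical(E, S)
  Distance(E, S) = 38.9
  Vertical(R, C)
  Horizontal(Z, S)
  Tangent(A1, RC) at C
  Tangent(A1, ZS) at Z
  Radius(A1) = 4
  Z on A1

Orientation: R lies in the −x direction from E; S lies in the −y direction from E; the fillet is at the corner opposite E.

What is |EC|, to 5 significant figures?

73.513

E is at the origin; E and R share the same y with |ER| = 64.7 and R on the −x side, so R = (-64.700, 0.0000). E and S share the same x with |ES| = 38.9 and S on the −y side, so S = (0.0000, -38.900). The virtual corner opposite E is at (-64.700, -38.900). The tangent condition forces GC to be normal to RC and tangency of A1 to ZS means the radius GZ is perpendicular to ZS, with radius 4.0, so the center G sits 4.0 in from both sides at G = (-60.700, -34.900). That places the tangent points at C = (-64.700, -34.900) on RC and Z = (-60.700, -38.900) on ZS. Then |EC| = |C − E| = 73.513.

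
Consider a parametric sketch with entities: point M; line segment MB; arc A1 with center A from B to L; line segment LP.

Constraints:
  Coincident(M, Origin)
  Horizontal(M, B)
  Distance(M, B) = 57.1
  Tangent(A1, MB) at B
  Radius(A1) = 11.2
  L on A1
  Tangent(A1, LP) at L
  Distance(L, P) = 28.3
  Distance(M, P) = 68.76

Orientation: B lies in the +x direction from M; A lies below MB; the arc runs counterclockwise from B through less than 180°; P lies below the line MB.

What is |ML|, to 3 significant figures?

48.6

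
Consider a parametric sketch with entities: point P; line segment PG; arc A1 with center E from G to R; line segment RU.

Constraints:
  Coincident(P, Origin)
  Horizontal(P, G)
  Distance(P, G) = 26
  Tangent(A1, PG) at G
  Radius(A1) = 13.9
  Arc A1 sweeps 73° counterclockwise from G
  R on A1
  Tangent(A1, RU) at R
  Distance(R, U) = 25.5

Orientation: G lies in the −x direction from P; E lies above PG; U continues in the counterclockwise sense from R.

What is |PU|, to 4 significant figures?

34.62

P is at the origin; P and G share the same y with |PG| = 26.0 and G on the −x side, so G = (-26.00, 0.000). Tangency of A1 to PG means the radius EG is perpendicular to PG, so E = G + (0, 13.9) = (-26.00, 13.90). On A1, G sits at bearing -90° from E; a 73° counterclockwise sweep puts R at bearing -17°, so R = E + 13.9·(cos -17°, sin -17°) = (-12.71, 9.836). Tangency of A1 to RU means the radius ER is perpendicular to RU, so RU runs along (−sin -17°, cos -17°); with |RU| = 25.5, U = (-5.252, 34.22). Then |PU| = |U − P| = 34.62.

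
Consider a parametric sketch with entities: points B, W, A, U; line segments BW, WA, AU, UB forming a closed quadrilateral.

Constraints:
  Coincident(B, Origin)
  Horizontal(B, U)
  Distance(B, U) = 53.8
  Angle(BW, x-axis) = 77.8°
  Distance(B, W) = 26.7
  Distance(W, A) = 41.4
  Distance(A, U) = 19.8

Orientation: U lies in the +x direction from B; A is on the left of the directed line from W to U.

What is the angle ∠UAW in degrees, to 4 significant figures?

123.1°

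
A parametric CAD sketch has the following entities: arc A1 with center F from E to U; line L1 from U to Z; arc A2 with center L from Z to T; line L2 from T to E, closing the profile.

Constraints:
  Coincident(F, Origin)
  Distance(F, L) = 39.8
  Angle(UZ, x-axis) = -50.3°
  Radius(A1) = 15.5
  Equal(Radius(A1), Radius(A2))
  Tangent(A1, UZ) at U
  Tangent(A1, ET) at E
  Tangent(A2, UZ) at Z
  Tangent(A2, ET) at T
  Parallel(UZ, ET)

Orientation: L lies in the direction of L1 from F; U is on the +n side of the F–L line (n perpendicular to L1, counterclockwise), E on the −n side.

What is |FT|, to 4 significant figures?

42.71

Tangency of A1 to both parallel lines with radius 15.5 puts U and E at F ± 15.5·n: U = (11.93, 9.901), E = (-11.93, -9.901). Equal radii place Z and T the same way about L: Z = L + 15.5·n = (37.35, -20.72), T = L − 15.5·n = (13.50, -40.52). Then |FT| = |T − F| = 42.71.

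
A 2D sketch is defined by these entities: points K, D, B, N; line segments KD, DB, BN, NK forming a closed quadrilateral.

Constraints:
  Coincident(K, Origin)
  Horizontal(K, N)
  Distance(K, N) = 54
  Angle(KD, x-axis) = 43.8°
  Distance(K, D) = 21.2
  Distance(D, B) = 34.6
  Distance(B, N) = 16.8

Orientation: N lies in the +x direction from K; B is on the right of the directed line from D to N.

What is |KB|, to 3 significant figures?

41.2

Checks: |DB| = 34.60 ✓; |BN| = 16.80 ✓.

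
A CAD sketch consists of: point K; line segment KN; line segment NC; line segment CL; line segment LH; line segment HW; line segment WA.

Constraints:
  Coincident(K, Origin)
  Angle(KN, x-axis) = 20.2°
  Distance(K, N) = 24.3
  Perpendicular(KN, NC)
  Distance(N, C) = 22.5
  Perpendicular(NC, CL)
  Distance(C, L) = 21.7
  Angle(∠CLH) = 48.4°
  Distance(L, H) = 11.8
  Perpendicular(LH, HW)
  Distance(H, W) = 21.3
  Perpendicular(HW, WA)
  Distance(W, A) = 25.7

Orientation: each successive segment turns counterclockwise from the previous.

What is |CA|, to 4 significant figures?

28.76

LH ⟂ HW, so HW runs at 61.80°; with |HW| = 21.3, W = (15.14, 35.21). HW is perpendicular to WA, so WA runs at 151.8°; with |WA| = 25.7, A = (-7.514, 47.35). Then |CA| = |A − C| = 28.76.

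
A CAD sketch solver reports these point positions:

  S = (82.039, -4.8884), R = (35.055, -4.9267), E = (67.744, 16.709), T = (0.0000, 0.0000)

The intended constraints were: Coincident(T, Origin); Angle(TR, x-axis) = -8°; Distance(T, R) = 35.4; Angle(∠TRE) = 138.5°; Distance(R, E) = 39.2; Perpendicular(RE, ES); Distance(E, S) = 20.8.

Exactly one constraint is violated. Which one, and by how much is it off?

Distance(E, S) = 20.8 — off by 5.10.

T = (0.00, 0.00) ✓; TR at -8.000° ✓; |TR| = 35.40 ✓; ∠TRE = 138.5° ✓; |RE| = 39.20 ✓; ∠(RE, ES) = 90.00° ✓; |ES| = 25.90 ✗.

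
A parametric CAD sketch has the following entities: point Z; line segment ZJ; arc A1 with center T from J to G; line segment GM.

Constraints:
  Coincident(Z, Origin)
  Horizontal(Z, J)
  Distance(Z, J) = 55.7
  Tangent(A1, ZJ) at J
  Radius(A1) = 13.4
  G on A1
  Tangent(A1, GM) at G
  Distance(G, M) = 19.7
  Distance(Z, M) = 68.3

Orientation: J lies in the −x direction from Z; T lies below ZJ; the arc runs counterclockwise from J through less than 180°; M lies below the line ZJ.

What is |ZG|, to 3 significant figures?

70.2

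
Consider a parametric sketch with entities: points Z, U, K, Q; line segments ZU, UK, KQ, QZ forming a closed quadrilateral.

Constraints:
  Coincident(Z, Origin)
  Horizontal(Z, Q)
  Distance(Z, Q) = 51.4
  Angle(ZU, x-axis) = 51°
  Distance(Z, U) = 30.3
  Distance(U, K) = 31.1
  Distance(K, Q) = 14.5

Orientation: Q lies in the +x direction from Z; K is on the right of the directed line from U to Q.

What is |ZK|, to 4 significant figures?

37.06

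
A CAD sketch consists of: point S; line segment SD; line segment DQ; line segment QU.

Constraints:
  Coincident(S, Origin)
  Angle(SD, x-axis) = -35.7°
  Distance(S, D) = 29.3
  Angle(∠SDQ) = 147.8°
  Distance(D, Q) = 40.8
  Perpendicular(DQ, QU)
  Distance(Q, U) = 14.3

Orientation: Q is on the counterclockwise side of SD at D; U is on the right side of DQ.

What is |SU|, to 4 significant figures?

72.09

S is at the origin; SD runs at -35.7° with length 29.3, so D = 29.3·(cos -35.7°, sin -35.7°) = (23.79, -17.10). ∠SDQ = 147.8°, so DQ runs at -35.7° + (180° − 147.8°) = -3.500° from the x-axis; with |DQ| = 40.8, Q = D + 40.8·(cos -3.500°, sin -3.500°) = (64.52, -19.59). DQ ⟂ QU; with |QU| = 14.3 on the right of DQ, U = Q + 14.3·(-0.06105, -0.9981) = (63.64, -33.86). Then |SU| = |U − S| = 72.09.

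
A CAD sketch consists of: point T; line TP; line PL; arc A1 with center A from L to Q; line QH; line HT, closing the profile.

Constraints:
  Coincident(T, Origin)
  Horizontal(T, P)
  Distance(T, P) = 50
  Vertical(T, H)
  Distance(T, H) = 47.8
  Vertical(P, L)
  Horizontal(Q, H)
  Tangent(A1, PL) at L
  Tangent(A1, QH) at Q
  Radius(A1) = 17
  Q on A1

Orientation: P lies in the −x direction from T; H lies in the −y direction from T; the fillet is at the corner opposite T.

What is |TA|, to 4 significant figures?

45.14

TH is vertical with |TH| = 47.8 and H on the −y side, so H = (0.000, -47.80). The virtual corner opposite T is at (-50.00, -47.80). The tangent condition forces AL to be normal to PL and since A1 is tangent to QH there, AQ ⟂ QH, with radius 17.0, so the center A sits 17.0 in from both sides at A = (-33.00, -30.80). Then |TA| = |A − T| = 45.14.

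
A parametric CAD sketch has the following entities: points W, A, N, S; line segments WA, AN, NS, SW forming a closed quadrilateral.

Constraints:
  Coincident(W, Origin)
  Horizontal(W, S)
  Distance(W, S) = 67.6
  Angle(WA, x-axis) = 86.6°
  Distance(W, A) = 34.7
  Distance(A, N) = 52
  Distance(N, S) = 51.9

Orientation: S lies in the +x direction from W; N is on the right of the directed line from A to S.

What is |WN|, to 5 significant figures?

23.273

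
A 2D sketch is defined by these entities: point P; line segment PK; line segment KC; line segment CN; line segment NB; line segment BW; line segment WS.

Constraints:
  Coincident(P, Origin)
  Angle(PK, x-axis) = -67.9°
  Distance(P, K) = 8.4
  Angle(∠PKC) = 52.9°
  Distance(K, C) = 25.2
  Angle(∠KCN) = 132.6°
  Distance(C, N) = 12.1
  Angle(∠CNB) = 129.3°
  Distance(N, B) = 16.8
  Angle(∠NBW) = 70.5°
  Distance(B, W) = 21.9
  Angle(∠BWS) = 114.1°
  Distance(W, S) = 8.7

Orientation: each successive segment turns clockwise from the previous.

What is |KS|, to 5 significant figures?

13.876

∠NBW = 70.5° gives BW at -42.600° from the x-axis; with |BW| = 21.9, W = (-4.0751, 10.092). ∠BWS = 114.1° gives WS at -108.50° from the x-axis; with |WS| = 8.7, S = (-6.8357, 1.8415). Then |KS| = |S − K| = 13.876.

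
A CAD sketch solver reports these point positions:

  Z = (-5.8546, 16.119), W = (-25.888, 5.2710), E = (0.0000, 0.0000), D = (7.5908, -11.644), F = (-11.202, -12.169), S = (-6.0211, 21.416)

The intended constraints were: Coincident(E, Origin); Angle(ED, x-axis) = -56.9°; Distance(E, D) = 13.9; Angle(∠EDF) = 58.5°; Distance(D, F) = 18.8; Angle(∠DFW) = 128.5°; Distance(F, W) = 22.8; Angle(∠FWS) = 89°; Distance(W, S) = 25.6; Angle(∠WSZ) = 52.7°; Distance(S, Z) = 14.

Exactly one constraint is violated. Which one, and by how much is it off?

Distance(S, Z) = 14 — off by 8.70.

E = (0.00, 0.00) ✓; ED at -56.90° ✓; |ED| = 13.90 ✓; ∠EDF = 58.50° ✓; |DF| = 18.80 ✓; ∠DFW = 128.5° ✓; |FW| = 22.80 ✓; ∠FWS = 89.00° ✓; |WS| = 25.60 ✓; ∠WSZ = 52.70° ✓; |SZ| = 5.300 ✗.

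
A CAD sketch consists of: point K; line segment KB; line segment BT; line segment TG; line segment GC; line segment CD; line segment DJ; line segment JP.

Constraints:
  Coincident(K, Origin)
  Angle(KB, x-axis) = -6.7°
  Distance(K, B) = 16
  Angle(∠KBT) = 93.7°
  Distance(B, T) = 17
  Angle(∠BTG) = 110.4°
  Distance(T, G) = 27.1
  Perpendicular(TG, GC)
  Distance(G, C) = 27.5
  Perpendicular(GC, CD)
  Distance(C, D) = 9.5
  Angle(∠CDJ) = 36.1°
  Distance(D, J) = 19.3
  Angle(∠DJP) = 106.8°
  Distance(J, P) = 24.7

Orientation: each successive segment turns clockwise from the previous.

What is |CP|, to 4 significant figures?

26.03

K is at the origin; KB runs at -6.7° with length 16.0, so B = (15.89, -1.867). ∠KBT = 93.7° gives BT at -93.00° from the x-axis; with |BT| = 17.0, T = (15.00, -18.84). ∠BTG = 110.4° gives TG at -162.6° from the x-axis; with |TG| = 27.1, G = (-10.86, -26.95). TG is perpendicular to GC, so GC runs at 107.4°; with |GC| = 27.5, C = (-19.08, -0.7058). The perpendicularity gives CD at right angles to GC, so CD runs at 17.40°; with |CD| = 9.5, D = (-10.02, 2.135). ∠CDJ = 36.1° gives DJ at -126.5° from the x-axis; with |DJ| = 19.3, J = (-21.50, -13.38). ∠DJP = 106.8° gives JP at 160.3° from the x-axis; with |JP| = 24.7, P = (-44.75, -5.053). Then |CP| = |P − C| = 26.03.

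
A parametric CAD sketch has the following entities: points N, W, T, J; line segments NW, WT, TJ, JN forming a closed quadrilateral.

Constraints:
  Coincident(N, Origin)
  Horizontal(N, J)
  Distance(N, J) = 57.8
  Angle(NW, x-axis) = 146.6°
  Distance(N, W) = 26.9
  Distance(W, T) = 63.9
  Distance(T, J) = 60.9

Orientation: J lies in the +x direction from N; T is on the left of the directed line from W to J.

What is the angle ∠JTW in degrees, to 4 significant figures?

81.64°

Checks: |WT| = 63.90 ✓; |TJ| = 60.90 ✓.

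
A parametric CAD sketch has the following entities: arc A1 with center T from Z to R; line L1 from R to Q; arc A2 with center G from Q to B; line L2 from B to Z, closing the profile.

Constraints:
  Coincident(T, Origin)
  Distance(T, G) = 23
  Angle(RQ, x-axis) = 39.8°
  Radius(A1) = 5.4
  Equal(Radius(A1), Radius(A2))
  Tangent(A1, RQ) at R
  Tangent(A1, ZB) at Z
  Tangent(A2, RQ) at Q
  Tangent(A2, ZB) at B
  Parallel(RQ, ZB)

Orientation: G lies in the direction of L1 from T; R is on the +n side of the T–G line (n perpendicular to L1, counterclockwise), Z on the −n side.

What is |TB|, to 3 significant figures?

23.6

The slot axis is L1's direction at 39.8°, so u = (cos 39.8°, sin 39.8°) = (0.768, 0.640) and n = (−sin 39.8°, cos 39.8°) = (-0.640, 0.768). T is at the origin and G lies 23.0 along u from T, so G = 23.0·u = (17.7, 14.7). Tangency of A1 to both parallel lines with radius 5.4 puts R and Z at T ± 5.4·n: R = (-3.46, 4.15), Z = (3.46, -4.15). Equal radii place Q and B the same way about G: Q = G + 5.4·n = (14.2, 18.9), B = G − 5.4·n = (21.1, 10.6). Then |TB| = |B − T| = 23.6.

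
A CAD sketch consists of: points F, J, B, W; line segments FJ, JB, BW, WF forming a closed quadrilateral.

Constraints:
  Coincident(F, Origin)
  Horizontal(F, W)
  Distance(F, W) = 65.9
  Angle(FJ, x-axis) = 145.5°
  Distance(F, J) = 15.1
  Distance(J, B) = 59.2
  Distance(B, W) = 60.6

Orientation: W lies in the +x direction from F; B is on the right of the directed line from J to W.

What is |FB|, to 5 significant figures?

45.472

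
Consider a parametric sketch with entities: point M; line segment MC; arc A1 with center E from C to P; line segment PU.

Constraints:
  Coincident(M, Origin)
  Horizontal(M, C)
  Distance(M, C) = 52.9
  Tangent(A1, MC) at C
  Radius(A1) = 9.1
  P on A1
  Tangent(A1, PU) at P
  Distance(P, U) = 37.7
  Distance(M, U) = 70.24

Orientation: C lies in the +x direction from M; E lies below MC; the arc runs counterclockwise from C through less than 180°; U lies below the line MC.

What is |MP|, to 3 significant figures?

45.3

Checks: |EP| = 9.100 ✓; ∠(EP, PU) = 90.00° ✓; |PU| = 37.70 ✓; |MU| = 70.24 ✓.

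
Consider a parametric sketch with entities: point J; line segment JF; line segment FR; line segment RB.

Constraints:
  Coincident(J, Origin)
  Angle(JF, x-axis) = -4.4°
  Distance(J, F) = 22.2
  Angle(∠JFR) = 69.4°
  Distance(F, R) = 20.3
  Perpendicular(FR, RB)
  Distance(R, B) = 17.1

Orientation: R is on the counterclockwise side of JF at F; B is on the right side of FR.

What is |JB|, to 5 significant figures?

39.886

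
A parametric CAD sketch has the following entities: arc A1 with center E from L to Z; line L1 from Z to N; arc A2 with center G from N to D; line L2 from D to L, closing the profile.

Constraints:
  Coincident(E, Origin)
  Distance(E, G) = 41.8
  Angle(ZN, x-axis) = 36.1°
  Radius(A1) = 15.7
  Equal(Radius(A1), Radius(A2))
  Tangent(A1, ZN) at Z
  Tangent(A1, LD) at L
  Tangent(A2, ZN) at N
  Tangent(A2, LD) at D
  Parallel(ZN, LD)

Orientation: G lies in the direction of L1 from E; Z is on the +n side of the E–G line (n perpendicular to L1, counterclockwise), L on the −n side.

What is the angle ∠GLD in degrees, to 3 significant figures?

20.6°

The slot axis is L1's direction at 36.1°, so u = (cos 36.1°, sin 36.1°) = (0.808, 0.589) and n = (−sin 36.1°, cos 36.1°) = (-0.589, 0.808). E is at the origin and G lies 41.8 along u from E, so G = 41.8·u = (33.8, 24.6). Tangency of A1 to both parallel lines with radius 15.7 puts Z and L at E ± 15.7·n: Z = (-9.25, 12.7), L = (9.25, -12.7). Equal radii place N and D the same way about G: N = G + 15.7·n = (24.5, 37.3), D = G − 15.7·n = (43.0, 11.9). Then cos ∠GLD = LG·LD / (|LG||LD|), giving 20.6°.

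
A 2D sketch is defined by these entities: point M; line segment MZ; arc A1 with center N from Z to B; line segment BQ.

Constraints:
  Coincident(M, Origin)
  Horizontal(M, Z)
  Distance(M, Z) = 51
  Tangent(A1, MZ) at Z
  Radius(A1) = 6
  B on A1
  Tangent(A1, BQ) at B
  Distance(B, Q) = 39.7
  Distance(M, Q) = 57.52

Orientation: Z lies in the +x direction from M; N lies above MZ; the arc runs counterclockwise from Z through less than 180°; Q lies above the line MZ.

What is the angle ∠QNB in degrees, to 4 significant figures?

81.41°

M is at the origin; M and Z share the same y with |MZ| = 51.0 and Z on the +x side, so Z = (51.00, 0.000). The tangent condition forces NZ to be normal to MZ, so N = Z + (0, 6) = (51.00, 6.000). Since NB ⟂ BQ (tangency), |NQ| = √(6.0² + 39.7²) = 40.15 regardless of where B sits on A1. So Q lies on both circle(M, 57.52) and circle(N, 40.15); the above-MZ intersection is Q = (37.34, 43.75). B is the foot of the tangent from Q: B = (56.27, 8.862).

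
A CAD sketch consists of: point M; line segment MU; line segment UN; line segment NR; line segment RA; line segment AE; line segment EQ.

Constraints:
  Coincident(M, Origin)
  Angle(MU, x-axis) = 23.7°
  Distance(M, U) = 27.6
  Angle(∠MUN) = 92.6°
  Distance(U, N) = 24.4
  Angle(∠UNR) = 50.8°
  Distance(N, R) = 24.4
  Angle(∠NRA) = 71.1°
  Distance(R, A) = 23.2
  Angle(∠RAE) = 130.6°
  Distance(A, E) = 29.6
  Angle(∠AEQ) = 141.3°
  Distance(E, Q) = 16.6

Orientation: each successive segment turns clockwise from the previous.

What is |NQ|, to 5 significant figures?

38.576

M is at the origin; MU runs at 23.7° with length 27.6, so U = (25.272, 11.094). ∠MUN = 92.6° gives UN at -63.700° from the x-axis; with |UN| = 24.4, N = (36.083, -10.781). ∠UNR = 50.8° gives NR at 167.10° from the x-axis; with |NR| = 24.4, R = (12.299, -5.3332). ∠NRA = 71.1° gives RA at 58.200° from the x-axis; with |RA| = 23.2, A = (24.524, 14.384). ∠RAE = 130.6° gives AE at 8.8000° from the x-axis; with |AE| = 29.6, E = (53.776, 18.913). ∠AEQ = 141.3° gives EQ at -29.900° from the x-axis; with |EQ| = 16.6, Q = (68.166, 10.638). Then |NQ| = |Q − N| = 38.576.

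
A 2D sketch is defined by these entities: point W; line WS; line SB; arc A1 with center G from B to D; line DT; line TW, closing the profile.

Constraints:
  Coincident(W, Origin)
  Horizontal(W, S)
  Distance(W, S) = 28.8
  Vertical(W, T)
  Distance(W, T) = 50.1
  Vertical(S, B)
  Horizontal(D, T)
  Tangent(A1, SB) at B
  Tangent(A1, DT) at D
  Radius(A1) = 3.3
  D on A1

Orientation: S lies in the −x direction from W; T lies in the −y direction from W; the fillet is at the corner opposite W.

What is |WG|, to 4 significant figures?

53.30

WT is vertical with |WT| = 50.1 and T on the −y side, so T = (0.000, -50.10). The virtual corner opposite W is at (-28.80, -50.10). Tangency of A1 to SB means the radius GB is perpendicular to SB and since A1 is tangent to DT there, GD ⟂ DT, with radius 3.3, so the center G sits 3.3 in from both sides at G = (-25.50, -46.80). Then |WG| = |G − W| = 53.30.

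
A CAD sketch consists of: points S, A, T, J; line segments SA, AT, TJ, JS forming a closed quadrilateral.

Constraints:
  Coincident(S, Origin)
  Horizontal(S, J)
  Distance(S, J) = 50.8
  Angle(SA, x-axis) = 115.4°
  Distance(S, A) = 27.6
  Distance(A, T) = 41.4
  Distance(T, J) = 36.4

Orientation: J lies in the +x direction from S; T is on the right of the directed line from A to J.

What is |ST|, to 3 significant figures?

16.4

Checks: |AT| = 41.40 ✓; |TJ| = 36.40 ✓.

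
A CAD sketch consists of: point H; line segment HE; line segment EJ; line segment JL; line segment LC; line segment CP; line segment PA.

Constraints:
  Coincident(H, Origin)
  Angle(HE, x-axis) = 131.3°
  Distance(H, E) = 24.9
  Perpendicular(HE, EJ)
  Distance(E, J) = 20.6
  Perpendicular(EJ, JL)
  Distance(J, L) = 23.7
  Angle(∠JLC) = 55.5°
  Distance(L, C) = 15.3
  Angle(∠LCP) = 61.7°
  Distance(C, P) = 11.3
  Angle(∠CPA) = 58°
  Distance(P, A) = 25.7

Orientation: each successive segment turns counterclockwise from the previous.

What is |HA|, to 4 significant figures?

19.09

H is at the origin; HE runs at 131.3° with length 24.9, so E = (-16.43, 18.71). HE is perpendicular to EJ, so EJ runs at -138.7°; with |EJ| = 20.6, J = (-31.91, 5.110). The perpendicularity gives JL at right angles to EJ, so JL runs at -48.70°; with |JL| = 23.7, L = (-16.27, -12.69). ∠JLC = 55.5° gives LC at 75.80° from the x-axis; with |LC| = 15.3, C = (-12.51, 2.138). ∠LCP = 61.7° gives CP at -165.9° from the x-axis; with |CP| = 11.3, P = (-23.47, -0.6149). ∠CPA = 58.0° gives PA at -43.90° from the x-axis; with |PA| = 25.7, A = (-4.956, -18.44). Then |HA| = |A − H| = 19.09.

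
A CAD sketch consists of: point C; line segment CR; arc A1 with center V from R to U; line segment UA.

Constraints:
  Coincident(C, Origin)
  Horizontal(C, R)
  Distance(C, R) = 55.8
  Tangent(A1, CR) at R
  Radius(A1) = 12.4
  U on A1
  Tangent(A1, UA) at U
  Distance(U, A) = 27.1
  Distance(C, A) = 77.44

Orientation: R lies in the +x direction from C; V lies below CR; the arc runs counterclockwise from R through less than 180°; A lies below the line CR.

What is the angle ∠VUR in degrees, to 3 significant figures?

22.6°

Checks: ∠(VR, RC) = 90.00° ✓; |VR| = 12.40 ✓; |VU| = 12.40 ✓; ∠(VU, UA) = 90.00° ✓; |UA| = 27.10 ✓; |CA| = 77.44 ✓.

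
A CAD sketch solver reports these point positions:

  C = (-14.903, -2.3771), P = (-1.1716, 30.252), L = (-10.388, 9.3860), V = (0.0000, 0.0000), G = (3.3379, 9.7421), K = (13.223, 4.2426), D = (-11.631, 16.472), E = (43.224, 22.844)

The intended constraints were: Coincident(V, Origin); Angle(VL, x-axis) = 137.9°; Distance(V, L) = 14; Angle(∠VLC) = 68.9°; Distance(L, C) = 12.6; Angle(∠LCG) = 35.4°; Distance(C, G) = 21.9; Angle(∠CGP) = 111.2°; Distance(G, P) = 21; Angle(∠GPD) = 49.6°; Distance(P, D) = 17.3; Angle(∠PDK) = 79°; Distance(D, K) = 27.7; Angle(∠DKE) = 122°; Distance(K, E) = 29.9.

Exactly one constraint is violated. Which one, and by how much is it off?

Distance(K, E) = 29.9 — off by 5.40.

V = (0.00, 0.00) ✓; VL at 137.9° ✓; |VL| = 14.00 ✓; ∠VLC = 68.90° ✓; |LC| = 12.60 ✓; ∠LCG = 35.40° ✓; |CG| = 21.90 ✓; ∠CGP = 111.2° ✓; |GP| = 21.00 ✓; ∠GPD = 49.60° ✓; |PD| = 17.30 ✓; ∠PDK = 79.00° ✓; |DK| = 27.70 ✓; ∠DKE = 122.0° ✓; |KE| = 35.30 ✗.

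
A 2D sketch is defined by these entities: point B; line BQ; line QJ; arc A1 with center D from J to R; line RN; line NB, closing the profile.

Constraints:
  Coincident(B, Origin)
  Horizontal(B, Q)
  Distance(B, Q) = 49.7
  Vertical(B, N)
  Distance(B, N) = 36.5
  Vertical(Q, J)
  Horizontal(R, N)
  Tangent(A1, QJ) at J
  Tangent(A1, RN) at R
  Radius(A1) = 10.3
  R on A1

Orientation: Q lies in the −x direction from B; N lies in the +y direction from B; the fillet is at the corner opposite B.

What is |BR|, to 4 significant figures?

53.71

B is at the origin; B and Q share the same y with |BQ| = 49.7 and Q on the −x side, so Q = (-49.70, 0.000). B and N share the same x with |BN| = 36.5 and N on the +y side, so N = (0.000, 36.50). The virtual corner opposite B is at (-49.70, 36.50). The tangent condition forces DJ to be normal to QJ and A1 meets RN tangentially, so DR is at right angles to RN, with radius 10.3, so the center D sits 10.3 in from both sides at D = (-39.40, 26.20). That places the tangent points at J = (-49.70, 26.20) on QJ and R = (-39.40, 36.50) on RN. Then |BR| = |R − B| = 53.71.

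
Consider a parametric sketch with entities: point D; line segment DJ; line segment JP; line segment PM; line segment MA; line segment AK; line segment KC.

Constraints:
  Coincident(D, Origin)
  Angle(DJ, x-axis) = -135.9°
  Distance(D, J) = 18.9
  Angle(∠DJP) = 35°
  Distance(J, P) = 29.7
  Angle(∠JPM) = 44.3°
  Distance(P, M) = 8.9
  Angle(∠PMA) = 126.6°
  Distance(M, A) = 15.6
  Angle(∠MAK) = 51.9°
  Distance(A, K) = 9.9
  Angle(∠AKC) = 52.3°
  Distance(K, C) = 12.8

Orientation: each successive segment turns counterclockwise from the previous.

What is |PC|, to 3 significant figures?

16.6

D is at the origin; DJ runs at -135.9° with length 18.9, so J = (-13.6, -13.2). ∠DJP = 35.0° gives JP at 9.10° from the x-axis; with |JP| = 29.7, P = (15.8, -8.46). ∠JPM = 44.3° gives PM at 145° from the x-axis; with |PM| = 8.9, M = (8.48, -3.33). ∠PMA = 126.6° gives MA at -162° from the x-axis; with |MA| = 15.6, A = (-6.34, -8.20). ∠MAK = 51.9° gives AK at -33.7° from the x-axis; with |AK| = 9.9, K = (1.90, -13.7). ∠AKC = 52.3° gives KC at 94.0° from the x-axis; with |KC| = 12.8, C = (1.00, -0.922). Then |PC| = |C − P| = 16.6.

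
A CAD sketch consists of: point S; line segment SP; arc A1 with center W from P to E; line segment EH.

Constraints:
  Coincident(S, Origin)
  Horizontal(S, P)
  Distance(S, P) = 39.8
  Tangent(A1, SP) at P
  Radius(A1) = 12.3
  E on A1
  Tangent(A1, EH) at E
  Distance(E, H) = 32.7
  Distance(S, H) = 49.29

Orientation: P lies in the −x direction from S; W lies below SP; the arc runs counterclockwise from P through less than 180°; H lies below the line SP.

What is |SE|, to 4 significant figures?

52.58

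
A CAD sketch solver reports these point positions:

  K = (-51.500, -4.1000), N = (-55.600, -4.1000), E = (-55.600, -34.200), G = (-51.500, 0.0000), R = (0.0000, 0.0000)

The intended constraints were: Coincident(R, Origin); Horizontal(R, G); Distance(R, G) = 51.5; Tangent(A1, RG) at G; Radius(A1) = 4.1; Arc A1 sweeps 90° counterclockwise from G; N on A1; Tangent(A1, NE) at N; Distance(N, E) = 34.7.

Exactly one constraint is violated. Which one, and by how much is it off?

Distance(N, E) = 34.7 — off by 4.60.

R = (0.00, 0.00) ✓; R.y = 0.00, G.y = 0.00 ✓; |RG| = 51.50 ✓; ∠(KG, GR) = 90.00° ✓; |KG| = 4.100 ✓; bearing(K→N) − bearing(K→G) = 90.00° ✓; |KN| = 4.100 ✓; ∠(KN, NE) = 90.00° ✓; |NE| = 30.10 ✗.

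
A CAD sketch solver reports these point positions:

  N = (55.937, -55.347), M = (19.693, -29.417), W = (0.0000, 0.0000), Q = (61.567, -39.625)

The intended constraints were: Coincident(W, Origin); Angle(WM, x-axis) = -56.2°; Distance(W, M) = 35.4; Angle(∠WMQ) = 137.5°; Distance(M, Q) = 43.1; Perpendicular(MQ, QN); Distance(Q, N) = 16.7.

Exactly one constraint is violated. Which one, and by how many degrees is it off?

Perpendicular(MQ, QN) — off by 6.00°.

W = (0.00, 0.00) ✓; WM at -56.20° ✓; |WM| = 35.40 ✓; ∠WMQ = 137.5° ✓; |MQ| = 43.10 ✓; ∠(MQ, QN) = 96.00° ✗; |QN| = 16.70 ✓.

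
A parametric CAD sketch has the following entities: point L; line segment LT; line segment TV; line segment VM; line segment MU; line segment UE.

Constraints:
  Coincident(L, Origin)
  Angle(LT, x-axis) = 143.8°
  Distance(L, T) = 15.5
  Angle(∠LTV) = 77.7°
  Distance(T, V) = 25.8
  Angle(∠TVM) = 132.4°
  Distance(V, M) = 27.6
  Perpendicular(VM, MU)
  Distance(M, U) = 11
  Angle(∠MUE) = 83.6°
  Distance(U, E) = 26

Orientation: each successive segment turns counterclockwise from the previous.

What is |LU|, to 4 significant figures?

35.33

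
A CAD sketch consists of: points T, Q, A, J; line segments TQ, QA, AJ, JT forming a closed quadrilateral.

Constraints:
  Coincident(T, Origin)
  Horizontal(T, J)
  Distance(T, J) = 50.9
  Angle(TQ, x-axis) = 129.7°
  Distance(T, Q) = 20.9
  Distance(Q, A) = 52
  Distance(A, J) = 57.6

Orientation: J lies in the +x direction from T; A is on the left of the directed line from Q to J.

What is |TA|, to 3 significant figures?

57.1

Checks: TQ at 129.7° ✓; |QA| = 52.00 ✓; |AJ| = 57.60 ✓.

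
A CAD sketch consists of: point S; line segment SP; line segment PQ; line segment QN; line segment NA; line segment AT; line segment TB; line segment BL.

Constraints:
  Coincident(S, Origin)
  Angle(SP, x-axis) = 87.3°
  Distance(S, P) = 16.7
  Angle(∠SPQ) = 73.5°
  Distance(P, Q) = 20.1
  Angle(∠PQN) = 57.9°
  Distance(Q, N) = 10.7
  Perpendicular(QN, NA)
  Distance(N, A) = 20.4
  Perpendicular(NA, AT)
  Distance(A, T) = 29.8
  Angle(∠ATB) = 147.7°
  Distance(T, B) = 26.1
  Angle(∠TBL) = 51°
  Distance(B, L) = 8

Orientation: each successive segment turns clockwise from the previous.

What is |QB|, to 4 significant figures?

41.66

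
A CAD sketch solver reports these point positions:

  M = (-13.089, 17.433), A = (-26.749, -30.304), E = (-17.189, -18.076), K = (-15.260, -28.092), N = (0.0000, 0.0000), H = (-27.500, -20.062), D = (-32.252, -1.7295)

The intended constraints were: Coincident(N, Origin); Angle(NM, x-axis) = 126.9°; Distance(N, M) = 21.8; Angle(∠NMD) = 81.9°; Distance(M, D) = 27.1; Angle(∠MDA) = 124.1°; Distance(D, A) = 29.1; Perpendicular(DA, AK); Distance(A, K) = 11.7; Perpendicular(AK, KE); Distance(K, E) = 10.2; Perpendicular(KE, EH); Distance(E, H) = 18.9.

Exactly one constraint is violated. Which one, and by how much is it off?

Distance(E, H) = 18.9 — off by 8.40.

N = (0.00, 0.00) ✓; NM at 126.9° ✓; |NM| = 21.80 ✓; ∠NMD = 81.90° ✓; |MD| = 27.10 ✓; ∠MDA = 124.1° ✓; |DA| = 29.10 ✓; ∠(DA, AK) = 90.00° ✓; |AK| = 11.70 ✓; ∠(AK, KE) = 90.00° ✓; |KE| = 10.20 ✓; ∠(KE, EH) = 90.00° ✓; |EH| = 10.50 ✗.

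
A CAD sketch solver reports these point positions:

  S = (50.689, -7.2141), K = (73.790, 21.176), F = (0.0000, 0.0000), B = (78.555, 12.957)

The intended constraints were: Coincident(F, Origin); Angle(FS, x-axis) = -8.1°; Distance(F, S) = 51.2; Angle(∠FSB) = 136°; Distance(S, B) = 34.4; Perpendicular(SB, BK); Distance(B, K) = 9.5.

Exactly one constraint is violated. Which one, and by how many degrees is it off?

Perpendicular(SB, BK) — off by 5.80°.

F = (0.00, 0.00) ✓; FS at -8.100° ✓; |FS| = 51.20 ✓; ∠FSB = 136.0° ✓; |SB| = 34.40 ✓; ∠(SB, BK) = 84.20° ✗; |BK| = 9.500 ✓.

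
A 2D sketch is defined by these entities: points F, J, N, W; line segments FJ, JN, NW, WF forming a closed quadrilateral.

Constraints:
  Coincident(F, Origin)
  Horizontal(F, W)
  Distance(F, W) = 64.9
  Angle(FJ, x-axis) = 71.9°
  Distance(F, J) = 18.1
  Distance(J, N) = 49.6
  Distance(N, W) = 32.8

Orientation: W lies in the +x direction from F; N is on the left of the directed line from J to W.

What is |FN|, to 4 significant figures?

61.55

Checks: |JN| = 49.60 ✓; |NW| = 32.80 ✓.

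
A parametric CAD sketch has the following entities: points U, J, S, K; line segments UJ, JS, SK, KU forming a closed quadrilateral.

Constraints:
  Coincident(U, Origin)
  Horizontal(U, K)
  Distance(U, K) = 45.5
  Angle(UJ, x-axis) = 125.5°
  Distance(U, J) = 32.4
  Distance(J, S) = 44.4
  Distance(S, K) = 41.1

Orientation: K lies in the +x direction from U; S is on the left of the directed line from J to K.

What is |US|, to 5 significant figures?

43.157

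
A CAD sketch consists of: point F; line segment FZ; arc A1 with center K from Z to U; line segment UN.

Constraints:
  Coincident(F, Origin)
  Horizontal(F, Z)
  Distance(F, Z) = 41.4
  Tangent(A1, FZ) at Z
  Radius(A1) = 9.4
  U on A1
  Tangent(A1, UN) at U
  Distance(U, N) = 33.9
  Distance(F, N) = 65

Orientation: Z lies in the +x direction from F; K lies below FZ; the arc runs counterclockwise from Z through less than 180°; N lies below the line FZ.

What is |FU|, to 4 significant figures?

35.63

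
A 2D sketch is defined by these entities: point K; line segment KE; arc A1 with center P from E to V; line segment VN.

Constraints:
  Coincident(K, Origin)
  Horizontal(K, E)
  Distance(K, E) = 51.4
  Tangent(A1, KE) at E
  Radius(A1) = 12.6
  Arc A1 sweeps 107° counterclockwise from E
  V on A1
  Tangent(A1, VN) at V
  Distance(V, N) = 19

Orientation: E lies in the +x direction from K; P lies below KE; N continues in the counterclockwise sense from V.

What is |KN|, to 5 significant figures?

56.600

K is at the origin; KE is horizontal with |KE| = 51.4 and E on the +x side, so E = (51.400, 0.0000). Since A1 is tangent to KE there, PE ⟂ KE, so P = E + (0, -12.6) = (51.400, -12.600). On A1, E sits at bearing 90° from P; a 107° counterclockwise sweep puts V at bearing 197°, so V = P + 12.6·(cos 197°, sin 197°) = (39.351, -16.284). Since A1 is tangent to VN there, PV ⟂ VN, so VN runs along (−sin 197°, cos 197°); with |VN| = 19.0, N = (44.906, -34.454). Then |KN| = |N − K| = 56.600.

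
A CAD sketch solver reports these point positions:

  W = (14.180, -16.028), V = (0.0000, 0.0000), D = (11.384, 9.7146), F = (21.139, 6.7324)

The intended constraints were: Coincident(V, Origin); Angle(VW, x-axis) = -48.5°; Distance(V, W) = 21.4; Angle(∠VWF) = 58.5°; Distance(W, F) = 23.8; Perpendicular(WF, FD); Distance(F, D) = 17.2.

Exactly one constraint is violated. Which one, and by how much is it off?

Distance(F, D) = 17.2 — off by 7.00.

V = (0.00, 0.00) ✓; VW at -48.50° ✓; |VW| = 21.40 ✓; ∠VWF = 58.50° ✓; |WF| = 23.80 ✓; ∠(WF, FD) = 90.00° ✓; |FD| = 10.20 ✗.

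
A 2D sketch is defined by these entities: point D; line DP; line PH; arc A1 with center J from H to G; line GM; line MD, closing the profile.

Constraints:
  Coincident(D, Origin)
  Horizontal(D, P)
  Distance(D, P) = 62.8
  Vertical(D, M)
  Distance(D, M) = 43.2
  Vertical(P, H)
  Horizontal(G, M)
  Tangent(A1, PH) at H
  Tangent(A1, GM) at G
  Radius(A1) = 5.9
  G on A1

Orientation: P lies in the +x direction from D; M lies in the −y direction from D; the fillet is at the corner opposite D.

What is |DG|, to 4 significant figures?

71.44

The virtual corner opposite D is at (62.80, -43.20). The tangent condition forces JH to be normal to PH and A1 meets GM tangentially, so JG is at right angles to GM, with radius 5.9, so the center J sits 5.9 in from both sides at J = (56.90, -37.30). That places the tangent points at H = (62.80, -37.30) on PH and G = (56.90, -43.20) on GM. Then |DG| = |G − D| = 71.44.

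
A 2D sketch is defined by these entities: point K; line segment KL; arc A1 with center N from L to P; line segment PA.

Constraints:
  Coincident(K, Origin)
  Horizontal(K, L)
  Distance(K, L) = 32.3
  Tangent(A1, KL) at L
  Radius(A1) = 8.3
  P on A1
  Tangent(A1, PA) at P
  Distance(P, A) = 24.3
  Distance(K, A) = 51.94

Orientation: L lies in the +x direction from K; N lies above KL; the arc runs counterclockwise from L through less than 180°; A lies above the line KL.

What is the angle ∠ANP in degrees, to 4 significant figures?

71.14°

Checks: ∠(NL, LK) = 90.00° ✓; |NL| = 8.300 ✓; |NP| = 8.300 ✓; ∠(NP, PA) = 90.00° ✓; |PA| = 24.30 ✓; |KA| = 51.94 ✓.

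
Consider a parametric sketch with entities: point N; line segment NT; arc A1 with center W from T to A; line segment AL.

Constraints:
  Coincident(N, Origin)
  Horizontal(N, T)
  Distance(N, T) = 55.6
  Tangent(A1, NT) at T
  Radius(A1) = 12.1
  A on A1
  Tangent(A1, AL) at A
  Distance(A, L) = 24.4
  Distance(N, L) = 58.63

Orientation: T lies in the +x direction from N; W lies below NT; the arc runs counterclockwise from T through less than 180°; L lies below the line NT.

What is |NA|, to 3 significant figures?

45.4

N is at the origin; N and T share the same y with |NT| = 55.6 and T on the +x side, so T = (55.6, 0.00). Tangency of A1 to NT means the radius WT is perpendicular to NT, so W = T + (0, -12.1) = (55.6, -12.1). Since WA ⟂ AL (tangency), |WL| = √(12.1² + 24.4²) = 27.2 regardless of where A sits on A1. So L lies on both circle(N, 58.63) and circle(W, 27.2); the below-NT intersection is L = (45.2, -37.3). A is the foot of the tangent from L: A = (43.5, -12.9).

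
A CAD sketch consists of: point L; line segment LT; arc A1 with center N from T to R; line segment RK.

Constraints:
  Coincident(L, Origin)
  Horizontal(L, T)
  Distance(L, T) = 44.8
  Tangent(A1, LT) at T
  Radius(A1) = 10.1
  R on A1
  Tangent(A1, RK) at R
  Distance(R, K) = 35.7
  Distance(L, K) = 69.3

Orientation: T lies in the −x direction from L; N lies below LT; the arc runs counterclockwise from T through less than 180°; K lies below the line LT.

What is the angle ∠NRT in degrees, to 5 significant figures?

42.116°

L is at the origin; L and T share the same y with |LT| = 44.8 and T on the −x side, so T = (-44.800, 0.0000). The tangent condition forces NT to be normal to LT, so N = T + (0, -10.1) = (-44.800, -10.100). Since NR ⟂ RK (tangency), |NK| = √(10.1² + 35.7²) = 37.101 regardless of where R sits on A1. So K lies on both circle(L, 69.3) and circle(N, 37.101); the below-LT intersection is K = (-51.261, -46.634). R is the foot of the tangent from K: R = (-54.849, -11.115).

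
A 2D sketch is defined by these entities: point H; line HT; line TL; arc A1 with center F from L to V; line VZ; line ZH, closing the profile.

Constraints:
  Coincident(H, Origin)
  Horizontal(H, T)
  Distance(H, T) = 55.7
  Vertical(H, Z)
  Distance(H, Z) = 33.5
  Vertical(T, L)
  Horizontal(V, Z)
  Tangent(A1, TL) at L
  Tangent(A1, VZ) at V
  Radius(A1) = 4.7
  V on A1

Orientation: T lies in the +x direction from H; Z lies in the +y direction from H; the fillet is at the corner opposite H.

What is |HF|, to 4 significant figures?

58.57

H is at the origin; H and T share the same y with |HT| = 55.7 and T on the +x side, so T = (55.70, 0.000). H and Z share the same x with |HZ| = 33.5 and Z on the +y side, so Z = (0.000, 33.50). The virtual corner opposite H is at (55.70, 33.50). A1 meets TL tangentially, so FL is at right angles to TL and tangency of A1 to VZ means the radius FV is perpendicular to VZ, with radius 4.7, so the center F sits 4.7 in from both sides at F = (51.00, 28.80). Then |HF| = |F − H| = 58.57.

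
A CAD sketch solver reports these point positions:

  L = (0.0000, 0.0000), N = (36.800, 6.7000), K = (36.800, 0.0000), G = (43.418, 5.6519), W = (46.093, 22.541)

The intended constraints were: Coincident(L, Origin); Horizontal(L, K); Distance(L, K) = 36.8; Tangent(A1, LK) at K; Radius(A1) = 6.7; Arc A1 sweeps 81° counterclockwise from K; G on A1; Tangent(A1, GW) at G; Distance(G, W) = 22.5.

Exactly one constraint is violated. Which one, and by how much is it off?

Distance(G, W) = 22.5 — off by 5.40.

L = (0.00, 0.00) ✓; L.y = 0.00, K.y = 0.00 ✓; |LK| = 36.80 ✓; ∠(NK, KL) = 90.00° ✓; |NK| = 6.700 ✓; bearing(N→G) − bearing(N→K) = 81.00° ✓; |NG| = 6.700 ✓; ∠(NG, GW) = 90.00° ✓; |GW| = 17.10 ✗.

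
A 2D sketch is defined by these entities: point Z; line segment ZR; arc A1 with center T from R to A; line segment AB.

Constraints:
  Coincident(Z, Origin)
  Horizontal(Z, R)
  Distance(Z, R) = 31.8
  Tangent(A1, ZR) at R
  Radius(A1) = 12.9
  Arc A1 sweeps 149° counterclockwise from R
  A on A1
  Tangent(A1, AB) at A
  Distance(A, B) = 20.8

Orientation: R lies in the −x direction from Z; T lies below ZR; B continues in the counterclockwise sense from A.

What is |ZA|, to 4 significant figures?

45.30

Z is at the origin; ZR is horizontal with |ZR| = 31.8 and R on the −x side, so R = (-31.80, 0.000). Tangency of A1 to ZR means the radius TR is perpendicular to ZR, so T = R + (0, -12.9) = (-31.80, -12.90). On A1, R sits at bearing 90° from T; a 149° counterclockwise sweep puts A at bearing 239°, so A = T + 12.9·(cos 239°, sin 239°) = (-38.44, -23.96). Then |ZA| = |A − Z| = 45.30.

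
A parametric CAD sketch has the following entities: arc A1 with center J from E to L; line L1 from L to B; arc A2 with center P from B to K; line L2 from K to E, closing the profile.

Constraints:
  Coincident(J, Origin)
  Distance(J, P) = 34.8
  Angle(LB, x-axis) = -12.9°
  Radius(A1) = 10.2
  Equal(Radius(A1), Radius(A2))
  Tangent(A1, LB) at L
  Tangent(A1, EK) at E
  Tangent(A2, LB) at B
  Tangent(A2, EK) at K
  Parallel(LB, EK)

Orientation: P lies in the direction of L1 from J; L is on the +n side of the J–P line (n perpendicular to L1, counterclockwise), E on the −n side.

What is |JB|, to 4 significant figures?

36.26

The slot axis is L1's direction at -12.9°, so u = (cos -12.9°, sin -12.9°) = (0.9748, -0.2233) and n = (−sin -12.9°, cos -12.9°) = (0.2233, 0.9748). J is at the origin and P lies 34.8 along u from J, so P = 34.8·u = (33.92, -7.769). Tangency of A1 to both parallel lines with radius 10.2 puts L and E at J ± 10.2·n: L = (2.277, 9.943), E = (-2.277, -9.943). Equal radii place B and K the same way about P: B = P + 10.2·n = (36.20, 2.173), K = P − 10.2·n = (31.64, -17.71). Then |JB| = |B − J| = 36.26.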